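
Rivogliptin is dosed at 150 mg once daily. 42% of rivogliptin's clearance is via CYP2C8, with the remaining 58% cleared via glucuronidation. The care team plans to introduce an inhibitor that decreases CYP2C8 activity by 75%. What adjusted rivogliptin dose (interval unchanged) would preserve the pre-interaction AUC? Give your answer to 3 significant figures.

103 mg

CYP2C8: 0.42 × 0.25 = 0.105
Other: 0.58 (unchanged)
New clearance relative to baseline: 0.105 + 0.58 = 0.685.
Exposure is unchanged when dose changes in proportion to clearance. New dose = 150 mg × 0.685 = 103 mg.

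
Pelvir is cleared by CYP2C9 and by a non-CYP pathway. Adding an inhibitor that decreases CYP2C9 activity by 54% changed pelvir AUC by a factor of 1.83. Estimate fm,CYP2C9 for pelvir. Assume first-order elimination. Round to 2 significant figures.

Let x = fm,CYP2C9. Because AUC ∝ 1/CL, relative clearance fell to 1/1.83 = 0.5464.
Setting x·0.46 + (1 − x) = 0.5464 and solving: x = (0.5464 − 1)/(0.46 − 1) = 0.84.

0.84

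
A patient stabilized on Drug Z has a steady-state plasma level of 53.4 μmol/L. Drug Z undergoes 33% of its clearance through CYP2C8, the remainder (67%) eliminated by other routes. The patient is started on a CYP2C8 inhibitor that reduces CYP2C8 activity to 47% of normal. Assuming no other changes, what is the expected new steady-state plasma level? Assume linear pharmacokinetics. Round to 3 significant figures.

The CYP2C8 pathway (33% of clearance) falls to 0.47× activity: 0.33 × 0.47 = 0.1551.
The remaining 67% of clearance is unaffected.
Relative clearance = 0.1551 + 0.67 = 0.8251.
New steady-state plasma level = baseline ÷ relative clearance = 53.4 / 0.8251 = 64.7 μmol/L.

64.7 μmol/L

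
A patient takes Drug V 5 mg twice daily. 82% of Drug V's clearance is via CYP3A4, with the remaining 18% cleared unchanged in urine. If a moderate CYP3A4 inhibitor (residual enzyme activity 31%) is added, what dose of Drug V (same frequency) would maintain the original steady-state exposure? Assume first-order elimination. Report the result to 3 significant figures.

CYP3A4: 0.82 × 0.31 = 0.2542
Other: 0.18 (unchanged)
New clearance relative to baseline: 0.2542 + 0.18 = 0.4342.
To maintain the same steady-state level, dose must scale with clearance: new dose = 5 × 0.4342 = 2.17 mg.

2.17 mg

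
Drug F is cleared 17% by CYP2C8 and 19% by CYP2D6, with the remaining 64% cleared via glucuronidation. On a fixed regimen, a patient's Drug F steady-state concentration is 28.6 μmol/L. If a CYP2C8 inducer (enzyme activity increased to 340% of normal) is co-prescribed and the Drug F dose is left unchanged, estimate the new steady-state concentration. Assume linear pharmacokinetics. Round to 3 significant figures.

CYP2C8: 0.17 × 3.4 = 0.578
CYP2D6: 0.19 (unchanged)
Other: 0.64 (unchanged)
CL_new/CL_old = 0.578 + 0.19 + 0.64 = 1.408.
With dosing unchanged, steady-state concentration scales as 1/CL: 28.6 / 1.408 = 20.3 μmol/L.

20.3 μmol/L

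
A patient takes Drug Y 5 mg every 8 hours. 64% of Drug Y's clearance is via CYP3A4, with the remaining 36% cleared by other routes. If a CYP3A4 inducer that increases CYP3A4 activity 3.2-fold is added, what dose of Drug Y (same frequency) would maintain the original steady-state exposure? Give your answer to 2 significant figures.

12 mg

The CYP3A4 pathway (64% of clearance) increases to 3.2× activity: 0.64 × 3.2 = 2.048.
Non-CYP routes (36%) are unchanged.
Relative clearance = 2.048 + 0.36 = 2.408.
Exposure is unchanged when dose changes in proportion to clearance. New dose = 5 mg × 2.408 = 12 mg.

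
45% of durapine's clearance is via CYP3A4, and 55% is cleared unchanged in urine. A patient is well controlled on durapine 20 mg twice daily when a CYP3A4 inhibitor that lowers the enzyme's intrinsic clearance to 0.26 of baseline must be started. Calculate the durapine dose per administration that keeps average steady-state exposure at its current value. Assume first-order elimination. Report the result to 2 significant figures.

13 mg

CYP3A4: 0.45 × 0.26 = 0.117
Other: 0.55 (unchanged)
New clearance relative to baseline: 0.117 + 0.55 = 0.667.
To maintain the same steady-state level, dose must scale with clearance: new dose = 20 × 0.667 = 13 mg.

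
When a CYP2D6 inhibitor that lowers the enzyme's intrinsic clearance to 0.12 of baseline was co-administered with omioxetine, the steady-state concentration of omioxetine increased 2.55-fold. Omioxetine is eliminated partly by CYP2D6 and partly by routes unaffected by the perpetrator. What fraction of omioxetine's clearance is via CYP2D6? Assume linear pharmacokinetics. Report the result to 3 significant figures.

0.691

Call the CYP2D6 fraction fm. After the interaction, CL_new/CL_old = fm × 0.12 + (1 − fm).
Steady-state concentration ratio = 1 / (new CL fraction), so new CL fraction = 1 / 2.55 = 0.3922.
fm × 0.12 + 1 − fm = 0.3922  ⇒  fm × (0.12 − 1) = −0.6078  ⇒  fm = 0.691.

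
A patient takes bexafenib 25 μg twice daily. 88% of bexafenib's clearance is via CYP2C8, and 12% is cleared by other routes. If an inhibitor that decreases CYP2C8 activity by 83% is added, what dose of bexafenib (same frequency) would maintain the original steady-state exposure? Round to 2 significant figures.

6.7 μg

The CYP2C8 pathway (88% of clearance) falls to 0.17× activity: 0.88 × 0.17 = 0.1496.
Non-CYP routes (12%) are unchanged.
Relative clearance = 0.1496 + 0.12 = 0.2696.
Exposure is unchanged when dose changes in proportion to clearance. New dose = 25 μg × 0.2696 = 6.7 μg.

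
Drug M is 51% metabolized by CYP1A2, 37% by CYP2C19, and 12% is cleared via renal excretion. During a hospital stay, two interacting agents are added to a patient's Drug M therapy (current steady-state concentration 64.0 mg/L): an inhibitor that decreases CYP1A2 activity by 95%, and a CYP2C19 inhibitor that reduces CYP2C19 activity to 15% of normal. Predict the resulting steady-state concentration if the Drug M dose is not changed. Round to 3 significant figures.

The CYP1A2 pathway (51% of clearance) drops to 0.05× activity: 0.51 × 0.05 = 0.0255.
The CYP2C19 pathway (37% of clearance) is reduced to 0.15× activity: 0.37 × 0.15 = 0.0555.
Non-CYP routes (12%) are unchanged.
New clearance relative to baseline: 0.0255 + 0.0555 + 0.12 = 0.201.
Dividing the baseline by the relative clearance: 64.0 / 0.201 = 318 mg/L.

318 mg/L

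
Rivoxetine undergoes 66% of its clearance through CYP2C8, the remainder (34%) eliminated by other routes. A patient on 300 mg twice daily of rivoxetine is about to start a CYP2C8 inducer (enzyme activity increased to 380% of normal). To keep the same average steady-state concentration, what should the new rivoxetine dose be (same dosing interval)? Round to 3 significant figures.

854 mg

The CYP2C8 pathway (66% of clearance) rises to 3.8× activity: 0.66 × 3.8 = 2.508.
The remaining 34% of clearance is unaffected.
CL_new/CL_old = 2.508 + 0.34 = 2.848.
To maintain the same steady-state level, dose must scale with clearance: new dose = 300 × 2.848 = 854 mg.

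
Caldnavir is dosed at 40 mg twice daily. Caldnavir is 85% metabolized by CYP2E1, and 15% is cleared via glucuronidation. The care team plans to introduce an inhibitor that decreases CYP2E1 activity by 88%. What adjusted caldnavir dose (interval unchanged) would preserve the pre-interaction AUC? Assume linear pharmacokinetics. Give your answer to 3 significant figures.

CYP2E1: 0.85 × 0.12 = 0.102
Other: 0.15 (unchanged)
New clearance relative to baseline: 0.102 + 0.15 = 0.252.
To maintain the same steady-state level, dose must scale with clearance: new dose = 40 × 0.252 = 10.1 mg.

10.1 mg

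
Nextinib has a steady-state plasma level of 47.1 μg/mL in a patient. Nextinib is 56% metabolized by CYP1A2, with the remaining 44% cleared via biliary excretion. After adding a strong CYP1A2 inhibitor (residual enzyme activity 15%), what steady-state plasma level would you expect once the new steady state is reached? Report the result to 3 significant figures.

The CYP1A2 pathway (56% of clearance) drops to 0.15× activity: 0.56 × 0.15 = 0.084.
Non-CYP routes (44%) are unchanged.
Relative clearance = 0.084 + 0.44 = 0.524.
With dosing unchanged, steady-state plasma level scales as 1/CL: 47.1 / 0.524 = 89.9 μg/mL.

89.9 μg/mL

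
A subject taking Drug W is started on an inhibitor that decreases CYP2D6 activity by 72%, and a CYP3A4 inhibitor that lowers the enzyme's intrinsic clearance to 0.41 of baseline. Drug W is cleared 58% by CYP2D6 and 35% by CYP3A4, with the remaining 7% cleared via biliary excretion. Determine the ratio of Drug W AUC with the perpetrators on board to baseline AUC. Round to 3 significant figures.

The CYP2D6 pathway (58% of clearance) falls to 0.28× activity: 0.58 × 0.28 = 0.1624.
The CYP3A4 pathway (35% of clearance) drops to 0.41× activity: 0.35 × 0.41 = 0.1435.
The remaining 7% of clearance is unaffected.
New clearance relative to baseline: 0.1624 + 0.1435 + 0.07 = 0.3759.
Net AUC ratio = 1 / 0.3759 = 2.66.

2.66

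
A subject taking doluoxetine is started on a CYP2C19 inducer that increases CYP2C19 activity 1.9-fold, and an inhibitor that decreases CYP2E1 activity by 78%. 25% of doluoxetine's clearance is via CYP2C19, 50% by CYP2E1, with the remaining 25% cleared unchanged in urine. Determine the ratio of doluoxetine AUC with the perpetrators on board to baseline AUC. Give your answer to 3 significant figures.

1.20

The CYP2C19 pathway (25% of clearance) rises to 1.9× activity: 0.25 × 1.9 = 0.475.
The CYP2E1 pathway (50% of clearance) drops to 0.22× activity: 0.5 × 0.22 = 0.11.
The remaining 25% of clearance is unaffected.
CL_new/CL_old = 0.475 + 0.11 + 0.25 = 0.835.
AUC ∝ 1/CL: fold-change = 1 / 0.835 = 1.20.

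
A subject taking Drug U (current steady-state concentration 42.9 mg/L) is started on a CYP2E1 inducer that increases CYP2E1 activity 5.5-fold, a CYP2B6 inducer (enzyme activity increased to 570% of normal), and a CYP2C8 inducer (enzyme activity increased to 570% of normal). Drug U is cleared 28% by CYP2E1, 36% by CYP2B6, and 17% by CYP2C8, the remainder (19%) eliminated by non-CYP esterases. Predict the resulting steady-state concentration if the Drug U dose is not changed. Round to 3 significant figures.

9.03 mg/L

The CYP2E1 pathway (28% of clearance) is boosted to 5.5× activity: 0.28 × 5.5 = 1.54.
The CYP2B6 pathway (36% of clearance) rises to 5.7× activity: 0.36 × 5.7 = 2.052.
The CYP2C8 pathway (17% of clearance) increases to 5.7× activity: 0.17 × 5.7 = 0.969.
The remaining 19% of clearance is unaffected.
Relative clearance = 1.54 + 2.052 + 0.969 + 0.19 = 4.751.
Dividing the baseline by the relative clearance: 42.9 / 4.751 = 9.03 mg/L.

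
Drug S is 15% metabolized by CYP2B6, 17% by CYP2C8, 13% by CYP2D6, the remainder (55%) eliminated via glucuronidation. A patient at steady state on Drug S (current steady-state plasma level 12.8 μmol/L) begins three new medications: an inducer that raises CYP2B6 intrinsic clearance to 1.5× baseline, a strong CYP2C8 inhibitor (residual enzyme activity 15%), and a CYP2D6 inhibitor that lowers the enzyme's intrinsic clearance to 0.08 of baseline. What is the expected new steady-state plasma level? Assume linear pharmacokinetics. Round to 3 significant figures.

15.8 μmol/L

The CYP2B6 pathway (15% of clearance) increases to 1.5× activity: 0.15 × 1.5 = 0.225.
The CYP2C8 pathway (17% of clearance) drops to 0.15× activity: 0.17 × 0.15 = 0.0255.
The CYP2D6 pathway (13% of clearance) is reduced to 0.08× activity: 0.13 × 0.08 = 0.0104.
Non-CYP routes (55%) are unchanged.
Relative clearance = 0.225 + 0.0255 + 0.0104 + 0.55 = 0.8109.
New steady-state plasma level = 12.8 / 0.8109 = 15.8 μmol/L (concentration scales inversely with clearance).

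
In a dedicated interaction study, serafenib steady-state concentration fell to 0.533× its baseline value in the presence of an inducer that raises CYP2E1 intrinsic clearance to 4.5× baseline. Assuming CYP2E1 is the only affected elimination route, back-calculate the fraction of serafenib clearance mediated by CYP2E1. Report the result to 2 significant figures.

0.25

Write x for the fraction cleared via CYP2E1. The observed steady-state concentration change means clearance rose to 1/0.533 = 1.876 of baseline.
Only the CYP2E1 route changed, so 1.876 = x·4.5 + (1 − x), giving x = 0.25.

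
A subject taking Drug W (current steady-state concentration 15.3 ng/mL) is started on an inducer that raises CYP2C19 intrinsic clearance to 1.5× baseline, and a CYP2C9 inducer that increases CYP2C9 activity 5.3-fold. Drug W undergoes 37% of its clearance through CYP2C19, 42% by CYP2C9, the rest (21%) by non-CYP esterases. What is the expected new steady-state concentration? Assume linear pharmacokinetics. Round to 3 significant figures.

5.12 ng/mL

CYP2C19: 0.37 × 1.5 = 0.555
CYP2C9: 0.42 × 5.3 = 2.226
Other: 0.21 (unchanged)
Relative clearance = 0.555 + 2.226 + 0.21 = 2.991.
Dividing the baseline by the relative clearance: 15.3 / 2.991 = 5.12 ng/mL.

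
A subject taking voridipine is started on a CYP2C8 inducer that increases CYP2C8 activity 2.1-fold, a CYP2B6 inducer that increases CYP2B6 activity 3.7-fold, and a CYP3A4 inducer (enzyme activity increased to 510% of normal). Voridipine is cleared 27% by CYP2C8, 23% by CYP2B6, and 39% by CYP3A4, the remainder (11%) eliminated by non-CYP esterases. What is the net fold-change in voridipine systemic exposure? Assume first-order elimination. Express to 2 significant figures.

0.28

The CYP2C8 pathway (27% of clearance) increases to 2.1× activity: 0.27 × 2.1 = 0.567.
The CYP2B6 pathway (23% of clearance) rises to 3.7× activity: 0.23 × 3.7 = 0.851.
The CYP3A4 pathway (39% of clearance) rises to 5.1× activity: 0.39 × 5.1 = 1.989.
The remaining 11% of clearance is unaffected.
New clearance relative to baseline: 0.567 + 0.851 + 1.989 + 0.11 = 3.517.
Systemic exposure ∝ 1/CL: fold-change = 1 / 3.517 = 0.28.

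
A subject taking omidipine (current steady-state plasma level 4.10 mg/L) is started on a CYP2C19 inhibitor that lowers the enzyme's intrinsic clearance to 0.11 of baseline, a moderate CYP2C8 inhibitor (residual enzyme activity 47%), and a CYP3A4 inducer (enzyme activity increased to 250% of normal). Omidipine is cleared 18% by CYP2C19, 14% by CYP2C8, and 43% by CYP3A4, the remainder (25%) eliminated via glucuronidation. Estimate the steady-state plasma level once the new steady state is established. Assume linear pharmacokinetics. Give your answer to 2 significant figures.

2.9 mg/L

The CYP2C19 pathway (18% of clearance) falls to 0.11× activity: 0.18 × 0.11 = 0.0198.
The CYP2C8 pathway (14% of clearance) drops to 0.47× activity: 0.14 × 0.47 = 0.0658.
The CYP3A4 pathway (43% of clearance) rises to 2.5× activity: 0.43 × 2.5 = 1.075.
The remaining 25% of clearance is unaffected.
CL_new/CL_old = 0.0198 + 0.0658 + 1.075 + 0.25 = 1.4106.
Steady-state plasma level ∝ 1/CL: new value = 4.10 / 1.4106 = 2.9 mg/L.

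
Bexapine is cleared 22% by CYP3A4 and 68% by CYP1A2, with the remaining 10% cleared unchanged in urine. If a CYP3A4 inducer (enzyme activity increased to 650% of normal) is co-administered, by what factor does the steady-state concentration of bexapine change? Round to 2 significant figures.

0.45

The CYP3A4 pathway (22% of clearance) is boosted to 6.5× activity: 0.22 × 6.5 = 1.43.
CYP1A2 (68%) and the residual 10% are unaffected.
CL_new/CL_old = 1.43 + 0.68 + 0.1 = 2.21.
Steady-state concentration ratio = CL_old/CL_new = 1 / 2.21 = 0.45.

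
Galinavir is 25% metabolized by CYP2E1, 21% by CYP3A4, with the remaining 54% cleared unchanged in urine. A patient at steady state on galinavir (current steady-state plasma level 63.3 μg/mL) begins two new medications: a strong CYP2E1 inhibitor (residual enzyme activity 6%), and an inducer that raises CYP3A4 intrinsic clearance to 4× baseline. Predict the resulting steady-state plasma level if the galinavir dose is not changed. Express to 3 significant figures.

The CYP2E1 pathway (25% of clearance) drops to 0.06× activity: 0.25 × 0.06 = 0.015.
The CYP3A4 pathway (21% of clearance) increases to 4× activity: 0.21 × 4 = 0.84.
Non-CYP routes (54%) are unchanged.
CL_new/CL_old = 0.015 + 0.84 + 0.54 = 1.395.
Dividing the baseline by the relative clearance: 63.3 / 1.395 = 45.4 μg/mL.

45.4 μg/mL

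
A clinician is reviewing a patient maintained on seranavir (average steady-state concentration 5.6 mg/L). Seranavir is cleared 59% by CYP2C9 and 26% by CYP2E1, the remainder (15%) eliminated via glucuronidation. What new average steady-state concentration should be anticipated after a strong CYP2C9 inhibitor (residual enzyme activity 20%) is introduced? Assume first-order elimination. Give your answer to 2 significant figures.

The CYP2C9 pathway (59% of clearance) drops to 0.2× activity: 0.59 × 0.2 = 0.118.
CYP2E1 (26%) and the residual 15% are unaffected.
Relative clearance = 0.118 + 0.26 + 0.15 = 0.528.
Average steady-state concentration ∝ 1/CL, so new value = 5.6 / 0.528 = 11 mg/L.

11 mg/L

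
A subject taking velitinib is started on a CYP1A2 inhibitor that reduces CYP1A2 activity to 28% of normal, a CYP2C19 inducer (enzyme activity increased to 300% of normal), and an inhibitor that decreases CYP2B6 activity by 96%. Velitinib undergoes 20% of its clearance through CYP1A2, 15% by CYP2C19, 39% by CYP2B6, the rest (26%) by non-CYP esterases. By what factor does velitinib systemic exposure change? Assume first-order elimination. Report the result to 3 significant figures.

1.28

The CYP1A2 pathway (20% of clearance) falls to 0.28× activity: 0.2 × 0.28 = 0.056.
The CYP2C19 pathway (15% of clearance) increases to 3× activity: 0.15 × 3 = 0.45.
The CYP2B6 pathway (39% of clearance) falls to 0.04× activity: 0.39 × 0.04 = 0.0156.
Non-CYP routes (26%) are unchanged.
New clearance relative to baseline: 0.056 + 0.45 + 0.0156 + 0.26 = 0.7816.
Net systemic exposure ratio = 1 / 0.7816 = 1.28.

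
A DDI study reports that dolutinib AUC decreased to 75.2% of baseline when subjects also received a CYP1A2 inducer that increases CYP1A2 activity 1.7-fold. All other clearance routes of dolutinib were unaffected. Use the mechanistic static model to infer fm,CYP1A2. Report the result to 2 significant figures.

0.47

Write x for the fraction cleared via CYP1A2. The observed AUC change means clearance rose to 1/0.752 = 1.33 of baseline.
Setting x·1.7 + (1 − x) = 1.33 and solving: x = (1.33 − 1)/(1.7 − 1) = 0.47.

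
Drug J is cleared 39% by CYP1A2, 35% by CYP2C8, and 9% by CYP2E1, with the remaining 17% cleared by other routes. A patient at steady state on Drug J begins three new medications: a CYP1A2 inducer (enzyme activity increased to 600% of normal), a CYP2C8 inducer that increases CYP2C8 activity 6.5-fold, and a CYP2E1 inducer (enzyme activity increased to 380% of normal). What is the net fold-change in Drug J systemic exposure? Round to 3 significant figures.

The CYP1A2 pathway (39% of clearance) is boosted to 6× activity: 0.39 × 6 = 2.34.
The CYP2C8 pathway (35% of clearance) is boosted to 6.5× activity: 0.35 × 6.5 = 2.275.
The CYP2E1 pathway (9% of clearance) rises to 3.8× activity: 0.09 × 3.8 = 0.342.
Non-CYP routes (17%) are unchanged.
CL_new/CL_old = 2.34 + 2.275 + 0.342 + 0.17 = 5.127.
Because systemic exposure varies inversely with clearance, the combined effect is 1 / 5.127 = 0.195.

0.195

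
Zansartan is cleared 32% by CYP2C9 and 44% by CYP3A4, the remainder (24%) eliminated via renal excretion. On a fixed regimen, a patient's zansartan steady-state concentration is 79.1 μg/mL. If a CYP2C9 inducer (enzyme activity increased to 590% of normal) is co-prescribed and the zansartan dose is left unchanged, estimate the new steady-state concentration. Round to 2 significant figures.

The CYP2C9 pathway (32% of clearance) rises to 5.9× activity: 0.32 × 5.9 = 1.888.
CYP3A4 (44%) and the residual 24% are unaffected.
Relative clearance = 1.888 + 0.44 + 0.24 = 2.568.
Steady-state concentration ∝ 1/CL, so new value = 79.1 / 2.568 = 31 μg/mL.

31 μg/mL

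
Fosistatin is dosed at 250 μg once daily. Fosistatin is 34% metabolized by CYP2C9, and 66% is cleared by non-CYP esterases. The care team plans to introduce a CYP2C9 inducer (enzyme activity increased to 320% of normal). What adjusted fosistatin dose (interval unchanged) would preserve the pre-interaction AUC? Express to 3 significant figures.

The CYP2C9 pathway (34% of clearance) increases to 3.2× activity: 0.34 × 3.2 = 1.088.
Non-CYP routes (66%) are unchanged.
CL_new/CL_old = 1.088 + 0.66 = 1.748.
Css,avg = (dose rate)/CL, so holding Css fixed requires dose ∝ CL: 250 × 1.748 = 437 μg.

437 μg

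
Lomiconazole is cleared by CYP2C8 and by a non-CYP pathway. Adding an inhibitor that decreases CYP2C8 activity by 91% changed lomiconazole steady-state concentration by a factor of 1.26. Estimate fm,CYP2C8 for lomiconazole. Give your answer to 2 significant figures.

CL'/CL = 1 / 1.26 = 0.7937
0.09·fm + (1 − fm) = 0.7937
fm = (0.7937 − 1) / (0.09 − 1) = 0.23

0.23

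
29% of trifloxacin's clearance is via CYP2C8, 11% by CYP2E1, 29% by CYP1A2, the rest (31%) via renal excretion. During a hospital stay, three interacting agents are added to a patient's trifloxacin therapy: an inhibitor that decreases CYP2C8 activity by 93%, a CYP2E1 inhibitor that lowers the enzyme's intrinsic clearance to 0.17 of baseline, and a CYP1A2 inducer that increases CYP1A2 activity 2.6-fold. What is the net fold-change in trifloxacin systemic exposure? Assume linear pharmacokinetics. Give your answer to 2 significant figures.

0.91

The CYP2C8 pathway (29% of clearance) drops to 0.07× activity: 0.29 × 0.07 = 0.0203.
The CYP2E1 pathway (11% of clearance) falls to 0.17× activity: 0.11 × 0.17 = 0.0187.
The CYP1A2 pathway (29% of clearance) increases to 2.6× activity: 0.29 × 2.6 = 0.754.
The remaining 31% of clearance is unaffected.
Relative clearance = 0.0203 + 0.0187 + 0.754 + 0.31 = 1.103.
Because systemic exposure varies inversely with clearance, the combined effect is 1 / 1.103 = 0.91.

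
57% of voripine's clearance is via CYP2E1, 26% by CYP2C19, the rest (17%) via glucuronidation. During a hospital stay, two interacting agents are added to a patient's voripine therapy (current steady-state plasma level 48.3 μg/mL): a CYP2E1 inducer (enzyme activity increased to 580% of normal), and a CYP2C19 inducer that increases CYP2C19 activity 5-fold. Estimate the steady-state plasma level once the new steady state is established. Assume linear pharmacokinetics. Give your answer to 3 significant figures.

CYP2E1: 0.57 × 5.8 = 3.306
CYP2C19: 0.26 × 5 = 1.3
Other: 0.17 (unchanged)
Relative clearance = 3.306 + 1.3 + 0.17 = 4.776.
Steady-state plasma level ∝ 1/CL: new value = 48.3 / 4.776 = 10.1 μg/mL.

10.1 μg/mL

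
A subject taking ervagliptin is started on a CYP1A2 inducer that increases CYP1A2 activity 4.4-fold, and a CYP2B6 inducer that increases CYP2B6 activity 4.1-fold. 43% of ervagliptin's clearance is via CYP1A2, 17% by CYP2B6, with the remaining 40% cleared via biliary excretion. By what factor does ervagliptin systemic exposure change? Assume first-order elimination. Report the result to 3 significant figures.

The CYP1A2 pathway (43% of clearance) is boosted to 4.4× activity: 0.43 × 4.4 = 1.892.
The CYP2B6 pathway (17% of clearance) increases to 4.1× activity: 0.17 × 4.1 = 0.697.
Non-CYP routes (40%) are unchanged.
CL_new/CL_old = 1.892 + 0.697 + 0.4 = 2.989.
Net systemic exposure ratio = 1 / 2.989 = 0.335.

0.335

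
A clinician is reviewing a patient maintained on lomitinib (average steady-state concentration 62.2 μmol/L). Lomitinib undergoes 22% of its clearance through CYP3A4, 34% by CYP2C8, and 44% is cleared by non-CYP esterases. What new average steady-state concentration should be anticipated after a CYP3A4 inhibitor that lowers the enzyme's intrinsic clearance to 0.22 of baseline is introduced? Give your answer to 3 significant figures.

75.1 μmol/L

CYP3A4: 0.22 × 0.22 = 0.0484
CYP2C8: 0.34 (unchanged)
Other: 0.44 (unchanged)
CL_new/CL_old = 0.0484 + 0.34 + 0.44 = 0.8284.
New average steady-state concentration = baseline ÷ relative clearance = 62.2 / 0.8284 = 75.1 μmol/L.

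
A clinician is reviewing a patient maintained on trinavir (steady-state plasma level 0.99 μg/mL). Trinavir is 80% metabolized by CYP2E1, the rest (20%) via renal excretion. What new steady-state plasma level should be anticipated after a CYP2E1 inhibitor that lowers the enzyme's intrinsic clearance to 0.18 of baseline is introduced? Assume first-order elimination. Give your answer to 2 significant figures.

2.9 μg/mL

The CYP2E1 pathway (80% of clearance) falls to 0.18× activity: 0.8 × 0.18 = 0.144.
Non-CYP routes (20%) are unchanged.
New clearance relative to baseline: 0.144 + 0.2 = 0.344.
New steady-state plasma level = baseline ÷ relative clearance = 0.99 / 0.344 = 2.9 μg/mL.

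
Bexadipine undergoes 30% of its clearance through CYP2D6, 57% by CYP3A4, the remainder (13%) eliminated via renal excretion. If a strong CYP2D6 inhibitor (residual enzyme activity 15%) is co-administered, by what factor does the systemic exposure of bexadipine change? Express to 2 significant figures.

1.3

The CYP2D6 pathway (30% of clearance) falls to 0.15× activity: 0.3 × 0.15 = 0.045.
CYP3A4 (57%) and the residual 13% are unaffected.
CL_new/CL_old = 0.045 + 0.57 + 0.13 = 0.745.
Systemic exposure ratio = CL_old/CL_new = 1 / 0.745 = 1.3.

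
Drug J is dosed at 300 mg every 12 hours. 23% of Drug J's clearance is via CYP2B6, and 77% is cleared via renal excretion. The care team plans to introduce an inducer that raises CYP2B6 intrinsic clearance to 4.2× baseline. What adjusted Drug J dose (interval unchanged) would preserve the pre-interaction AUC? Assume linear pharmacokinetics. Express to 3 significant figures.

521 mg

The CYP2B6 pathway (23% of clearance) rises to 4.2× activity: 0.23 × 4.2 = 0.966.
Non-CYP routes (77%) are unchanged.
Relative clearance = 0.966 + 0.77 = 1.736.
Css,avg = (dose rate)/CL, so holding Css fixed requires dose ∝ CL: 300 × 1.736 = 521 mg.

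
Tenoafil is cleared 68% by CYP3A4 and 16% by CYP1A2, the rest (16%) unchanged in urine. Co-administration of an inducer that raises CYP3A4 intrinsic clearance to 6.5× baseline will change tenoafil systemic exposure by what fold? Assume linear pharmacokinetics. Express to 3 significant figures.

0.211

The CYP3A4 pathway (68% of clearance) increases to 6.5× activity: 0.68 × 6.5 = 4.42.
CYP1A2 (16%) and the residual 16% are unaffected.
Relative clearance = 4.42 + 0.16 + 0.16 = 4.74.
Systemic exposure is inversely proportional to clearance, so the fold-change is 1 / 4.74 = 0.211.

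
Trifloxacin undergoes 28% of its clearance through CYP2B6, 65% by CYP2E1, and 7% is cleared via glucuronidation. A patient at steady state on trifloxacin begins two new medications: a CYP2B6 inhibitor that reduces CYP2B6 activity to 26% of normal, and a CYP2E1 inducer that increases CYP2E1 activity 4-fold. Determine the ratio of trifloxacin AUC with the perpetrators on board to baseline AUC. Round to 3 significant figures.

The CYP2B6 pathway (28% of clearance) falls to 0.26× activity: 0.28 × 0.26 = 0.0728.
The CYP2E1 pathway (65% of clearance) is boosted to 4× activity: 0.65 × 4 = 2.6.
The remaining 7% of clearance is unaffected.
CL_new/CL_old = 0.0728 + 2.6 + 0.07 = 2.7428.
Because AUC varies inversely with clearance, the combined effect is 1 / 2.7428 = 0.365.

0.365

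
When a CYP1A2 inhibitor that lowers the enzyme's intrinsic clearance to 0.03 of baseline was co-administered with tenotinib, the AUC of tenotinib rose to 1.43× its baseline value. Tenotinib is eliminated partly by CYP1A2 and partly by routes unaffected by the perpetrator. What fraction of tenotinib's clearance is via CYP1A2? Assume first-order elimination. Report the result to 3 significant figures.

Call the CYP1A2 fraction fm. After the interaction, CL_new/CL_old = fm × 0.03 + (1 − fm).
AUC ratio = 1 / (new CL fraction), so new CL fraction = 1 / 1.43 = 0.6993.
fm × 0.03 + 1 − fm = 0.6993  ⇒  fm × (0.03 − 1) = −0.3007  ⇒  fm = 0.310.

0.310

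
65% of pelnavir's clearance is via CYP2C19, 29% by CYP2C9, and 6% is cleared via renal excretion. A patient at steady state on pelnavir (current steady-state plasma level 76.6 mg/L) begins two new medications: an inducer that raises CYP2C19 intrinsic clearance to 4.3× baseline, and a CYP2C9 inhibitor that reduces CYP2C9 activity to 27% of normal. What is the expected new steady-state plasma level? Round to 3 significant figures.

The CYP2C19 pathway (65% of clearance) is boosted to 4.3× activity: 0.65 × 4.3 = 2.795.
The CYP2C9 pathway (29% of clearance) drops to 0.27× activity: 0.29 × 0.27 = 0.0783.
Non-CYP routes (6%) are unchanged.
CL_new/CL_old = 2.795 + 0.0783 + 0.06 = 2.9333.
Dividing the baseline by the relative clearance: 76.6 / 2.9333 = 26.1 mg/L.

26.1 mg/L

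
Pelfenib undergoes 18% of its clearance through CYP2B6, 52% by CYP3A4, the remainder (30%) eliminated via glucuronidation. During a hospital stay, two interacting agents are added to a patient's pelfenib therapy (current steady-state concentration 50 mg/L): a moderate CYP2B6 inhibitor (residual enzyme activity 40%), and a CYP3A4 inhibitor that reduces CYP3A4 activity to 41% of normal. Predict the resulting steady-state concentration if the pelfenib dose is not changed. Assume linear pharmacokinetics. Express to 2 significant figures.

85 mg/L

The CYP2B6 pathway (18% of clearance) is reduced to 0.4× activity: 0.18 × 0.4 = 0.072.
The CYP3A4 pathway (52% of clearance) drops to 0.41× activity: 0.52 × 0.41 = 0.2132.
The remaining 30% of clearance is unaffected.
New clearance relative to baseline: 0.072 + 0.2132 + 0.3 = 0.5852.
New steady-state concentration = 50 / 0.5852 = 85 mg/L (concentration scales inversely with clearance).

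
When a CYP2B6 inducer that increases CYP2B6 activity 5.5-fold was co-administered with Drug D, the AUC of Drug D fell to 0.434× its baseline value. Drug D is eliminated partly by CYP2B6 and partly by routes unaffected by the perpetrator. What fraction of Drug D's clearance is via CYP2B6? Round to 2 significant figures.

Let fm be the CYP2B6 fraction. New clearance relative to baseline = fm × 5.5 + (1 − fm).
AUC ratio = 1 / (new CL fraction), so new CL fraction = 1 / 0.434 = 2.304.
fm × 5.5 + 1 − fm = 2.304  ⇒  fm × (5.5 − 1) = 1.304  ⇒  fm = 0.29.

0.29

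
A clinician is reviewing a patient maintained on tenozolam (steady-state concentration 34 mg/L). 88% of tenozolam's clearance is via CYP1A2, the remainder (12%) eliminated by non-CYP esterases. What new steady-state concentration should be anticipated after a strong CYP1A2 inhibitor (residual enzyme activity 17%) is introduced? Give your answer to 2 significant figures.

1.3 × 10² mg/L

The CYP1A2 pathway (88% of clearance) falls to 0.17× activity: 0.88 × 0.17 = 0.1496.
The remaining 12% of clearance is unaffected.
Relative clearance = 0.1496 + 0.12 = 0.2696.
With dosing unchanged, steady-state concentration scales as 1/CL: 34 / 0.2696 = 1.3 × 10² mg/L.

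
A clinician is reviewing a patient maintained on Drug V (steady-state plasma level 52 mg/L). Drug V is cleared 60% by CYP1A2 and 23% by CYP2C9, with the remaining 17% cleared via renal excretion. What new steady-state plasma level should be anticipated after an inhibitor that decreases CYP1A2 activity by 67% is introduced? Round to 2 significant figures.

The CYP1A2 pathway (60% of clearance) drops to 0.33× activity: 0.6 × 0.33 = 0.198.
CYP2C9 (23%) and the residual 17% are unaffected.
New clearance relative to baseline: 0.198 + 0.23 + 0.17 = 0.598.
Steady-state plasma level ∝ 1/CL, so new value = 52 / 0.598 = 87 mg/L.

87 mg/L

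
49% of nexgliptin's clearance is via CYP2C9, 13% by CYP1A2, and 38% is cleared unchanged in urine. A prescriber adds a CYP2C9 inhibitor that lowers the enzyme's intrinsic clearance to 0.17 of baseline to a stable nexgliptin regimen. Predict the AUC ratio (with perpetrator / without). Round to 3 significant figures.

1.69

CYP2C9: 0.49 × 0.17 = 0.0833
CYP1A2: 0.13 (unchanged)
Other: 0.38 (unchanged)
CL_new/CL_old = 0.0833 + 0.13 + 0.38 = 0.5933.
AUC ratio = CL_old/CL_new = 1 / 0.5933 = 1.69.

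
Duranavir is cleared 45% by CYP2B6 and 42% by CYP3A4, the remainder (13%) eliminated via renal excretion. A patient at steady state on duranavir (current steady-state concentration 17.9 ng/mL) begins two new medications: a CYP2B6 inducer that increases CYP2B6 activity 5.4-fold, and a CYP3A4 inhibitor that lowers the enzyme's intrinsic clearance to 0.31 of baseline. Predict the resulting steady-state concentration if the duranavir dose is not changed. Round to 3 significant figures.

The CYP2B6 pathway (45% of clearance) is boosted to 5.4× activity: 0.45 × 5.4 = 2.43.
The CYP3A4 pathway (42% of clearance) drops to 0.31× activity: 0.42 × 0.31 = 0.1302.
Non-CYP routes (13%) are unchanged.
CL_new/CL_old = 2.43 + 0.1302 + 0.13 = 2.6902.
New steady-state concentration = 17.9 / 2.6902 = 6.65 ng/mL (concentration scales inversely with clearance).

6.65 ng/mL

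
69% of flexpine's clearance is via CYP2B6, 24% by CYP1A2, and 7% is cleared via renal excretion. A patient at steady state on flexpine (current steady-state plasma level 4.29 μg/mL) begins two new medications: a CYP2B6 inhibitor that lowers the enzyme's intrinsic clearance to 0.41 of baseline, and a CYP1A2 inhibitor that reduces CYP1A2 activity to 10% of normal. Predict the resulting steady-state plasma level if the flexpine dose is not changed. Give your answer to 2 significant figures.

CYP2B6: 0.69 × 0.41 = 0.2829
CYP1A2: 0.24 × 0.1 = 0.024
Other: 0.07 (unchanged)
CL_new/CL_old = 0.2829 + 0.024 + 0.07 = 0.3769.
Steady-state plasma level ∝ 1/CL: new value = 4.29 / 0.3769 = 11 μg/mL.

11 μg/mL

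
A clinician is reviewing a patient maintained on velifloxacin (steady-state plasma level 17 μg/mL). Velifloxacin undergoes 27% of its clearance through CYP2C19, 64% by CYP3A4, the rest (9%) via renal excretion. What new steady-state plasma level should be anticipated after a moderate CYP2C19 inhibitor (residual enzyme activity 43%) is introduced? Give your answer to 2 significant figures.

The CYP2C19 pathway (27% of clearance) is reduced to 0.43× activity: 0.27 × 0.43 = 0.1161.
CYP3A4 (64%) and the residual 9% are unaffected.
CL_new/CL_old = 0.1161 + 0.64 + 0.09 = 0.8461.
New steady-state plasma level = baseline ÷ relative clearance = 17 / 0.8461 = 20 μg/mL.

20 μg/mL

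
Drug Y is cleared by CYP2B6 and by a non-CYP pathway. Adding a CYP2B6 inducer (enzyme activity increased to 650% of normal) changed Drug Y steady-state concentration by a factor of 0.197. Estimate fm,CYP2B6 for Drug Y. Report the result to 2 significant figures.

Call the CYP2B6 fraction fm. After the interaction, CL_new/CL_old = fm × 6.5 + (1 − fm).
Steady-state concentration ratio = 1 / (new CL fraction), so new CL fraction = 1 / 0.197 = 5.076.
fm × 6.5 + 1 − fm = 5.076  ⇒  fm × (6.5 − 1) = 4.076  ⇒  fm = 0.74.

0.74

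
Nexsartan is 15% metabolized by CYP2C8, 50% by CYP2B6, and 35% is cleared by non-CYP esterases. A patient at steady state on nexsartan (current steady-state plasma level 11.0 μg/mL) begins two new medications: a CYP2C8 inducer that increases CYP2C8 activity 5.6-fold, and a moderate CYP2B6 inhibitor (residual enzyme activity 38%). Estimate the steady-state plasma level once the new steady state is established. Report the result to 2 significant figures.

The CYP2C8 pathway (15% of clearance) is boosted to 5.6× activity: 0.15 × 5.6 = 0.84.
The CYP2B6 pathway (50% of clearance) falls to 0.38× activity: 0.5 × 0.38 = 0.19.
The remaining 35% of clearance is unaffected.
Relative clearance = 0.84 + 0.19 + 0.35 = 1.38.
Steady-state plasma level ∝ 1/CL: new value = 11.0 / 1.38 = 8.0 μg/mL.

8.0 μg/mL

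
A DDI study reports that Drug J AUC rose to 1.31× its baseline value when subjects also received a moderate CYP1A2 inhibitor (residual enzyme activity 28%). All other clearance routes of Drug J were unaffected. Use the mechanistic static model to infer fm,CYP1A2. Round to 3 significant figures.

Let fm be the CYP1A2 fraction. New clearance relative to baseline = fm × 0.28 + (1 − fm).
AUC ratio = 1 / (new CL fraction), so new CL fraction = 1 / 1.31 = 0.7634.
fm × 0.28 + 1 − fm = 0.7634  ⇒  fm × (0.28 − 1) = −0.2366  ⇒  fm = 0.329.

0.329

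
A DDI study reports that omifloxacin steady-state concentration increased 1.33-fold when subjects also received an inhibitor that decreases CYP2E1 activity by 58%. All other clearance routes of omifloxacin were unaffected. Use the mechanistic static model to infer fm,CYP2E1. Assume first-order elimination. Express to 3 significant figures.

Call the CYP2E1 fraction fm. After the interaction, CL_new/CL_old = fm × 0.42 + (1 − fm).
Steady-state concentration ratio = 1 / (new CL fraction), so new CL fraction = 1 / 1.33 = 0.7519.
fm × 0.42 + 1 − fm = 0.7519  ⇒  fm × (0.42 − 1) = −0.2481  ⇒  fm = 0.428.

0.428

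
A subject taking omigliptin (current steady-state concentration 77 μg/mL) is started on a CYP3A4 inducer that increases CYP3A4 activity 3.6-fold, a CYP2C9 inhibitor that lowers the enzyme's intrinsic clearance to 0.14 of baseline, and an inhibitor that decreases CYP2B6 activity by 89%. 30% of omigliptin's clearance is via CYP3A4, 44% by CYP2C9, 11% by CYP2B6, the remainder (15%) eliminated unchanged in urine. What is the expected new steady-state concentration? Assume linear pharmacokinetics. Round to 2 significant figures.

59 μg/mL

CYP3A4: 0.3 × 3.6 = 1.08
CYP2C9: 0.44 × 0.14 = 0.0616
CYP2B6: 0.11 × 0.11 = 0.0121
Other: 0.15 (unchanged)
Relative clearance = 1.08 + 0.0616 + 0.0121 + 0.15 = 1.3037.
Steady-state concentration ∝ 1/CL: new value = 77 / 1.3037 = 59 μg/mL.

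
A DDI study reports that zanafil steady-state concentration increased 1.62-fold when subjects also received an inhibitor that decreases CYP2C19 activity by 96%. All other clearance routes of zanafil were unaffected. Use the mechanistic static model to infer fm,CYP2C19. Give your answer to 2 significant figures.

Write x for the fraction cleared via CYP2C19. The observed steady-state concentration change means clearance fell to 1/1.62 = 0.6173 of baseline.
Only the CYP2C19 route changed, so 0.6173 = x·0.04 + (1 − x), giving x = 0.40.

0.40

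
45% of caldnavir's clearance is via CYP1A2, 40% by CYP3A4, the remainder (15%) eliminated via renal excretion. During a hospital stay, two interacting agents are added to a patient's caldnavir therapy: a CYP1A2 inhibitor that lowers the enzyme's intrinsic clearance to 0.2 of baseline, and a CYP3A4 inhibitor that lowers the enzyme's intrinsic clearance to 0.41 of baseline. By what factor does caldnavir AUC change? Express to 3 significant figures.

CYP1A2: 0.45 × 0.2 = 0.09
CYP3A4: 0.4 × 0.41 = 0.164
Other: 0.15 (unchanged)
CL_new/CL_old = 0.09 + 0.164 + 0.15 = 0.404.
Because AUC varies inversely with clearance, the combined effect is 1 / 0.404 = 2.48.

2.48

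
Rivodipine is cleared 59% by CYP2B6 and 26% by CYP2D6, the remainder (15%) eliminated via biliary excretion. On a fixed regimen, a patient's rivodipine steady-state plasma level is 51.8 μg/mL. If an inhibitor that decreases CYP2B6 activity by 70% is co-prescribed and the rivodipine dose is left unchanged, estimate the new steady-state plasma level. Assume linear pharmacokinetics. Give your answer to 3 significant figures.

The CYP2B6 pathway (59% of clearance) is reduced to 0.3× activity: 0.59 × 0.3 = 0.177.
CYP2D6 (26%) and the residual 15% are unaffected.
Relative clearance = 0.177 + 0.26 + 0.15 = 0.587.
Steady-state plasma level ∝ 1/CL, so new value = 51.8 / 0.587 = 88.2 μg/mL.

88.2 μg/mL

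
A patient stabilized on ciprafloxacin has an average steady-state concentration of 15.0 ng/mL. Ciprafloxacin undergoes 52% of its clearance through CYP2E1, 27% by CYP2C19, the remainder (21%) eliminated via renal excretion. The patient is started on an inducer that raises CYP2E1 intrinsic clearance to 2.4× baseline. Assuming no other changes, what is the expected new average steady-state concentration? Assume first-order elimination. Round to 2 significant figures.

8.7 ng/mL

The CYP2E1 pathway (52% of clearance) rises to 2.4× activity: 0.52 × 2.4 = 1.248.
CYP2C19 (27%) and the residual 21% are unaffected.
New clearance relative to baseline: 1.248 + 0.27 + 0.21 = 1.728.
With dosing unchanged, average steady-state concentration scales as 1/CL: 15.0 / 1.728 = 8.7 ng/mL.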